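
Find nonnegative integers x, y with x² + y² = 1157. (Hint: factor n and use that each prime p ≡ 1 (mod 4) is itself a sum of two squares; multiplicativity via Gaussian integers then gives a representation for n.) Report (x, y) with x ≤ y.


Step 1: Factor n = 1157 = 13 · 89.
Step 2: Check the mod-4 condition on each prime factor: 13 ≡ 1 (mod 4), exponent 1; 89 ≡ 1 (mod 4), exponent 1.
All primes ≡ 3 (mod 4) appear to even exponent (or don't appear), so by the two-squares theorem n IS expressible as a sum of two squares.
Step 3: Build a representation. Here n = 13 · 89 is a product of primes ≡ 1 (mod 4). Each prime p ≡ 1 (mod 4) is itself a sum of two squares; find a² by testing p − a² for a perfect square:
  13: 13 − 1² = 12, 13 − 2² = 9 = 3² ⇒ 13 = 2² + 3².
  89: 89 − 1² = 88, 89 − 2² = 85, 89 − 3² = 80, 89 − 4² = 73, 89 − 5² = 64 = 8² ⇒ 89 = 5² + 8².
  Combine using the Brahmagupta–Fibonacci identity (a² + b²)(c² + d²) = (ac − bd)² + (ad + bc)² = (ac + bd)² + (ad − bc)²:
  13 · 89 = 1157: from (2² + 3²)(5² + 8²), take (2·5 − 3·8, 2·8 + 3·5) = (10 − 24, 16 + 15) = (-14, 31); dropping signs (only squares matter) gives (14, 31); check 14² + 31² = 196 + 961 = 1157 ✓.
Step 4: Order so x ≤ y and verify: 14² + 31² = 196 + 961 = 1157 = n. ✓

n = 1157 = 14² + 31² (one valid representation with x ≤ y).


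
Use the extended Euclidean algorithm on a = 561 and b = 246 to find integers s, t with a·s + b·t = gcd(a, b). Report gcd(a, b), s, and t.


Euclidean algorithm on (561, 246) — divide until remainder is 0:
  561 = 2 · 246 + 69
  246 = 3 · 69 + 39
  69 = 1 · 39 + 30
  39 = 1 · 30 + 9
  30 = 3 · 9 + 3
  9 = 3 · 3 + 0
gcd(561, 246) = 3.
Track Bezout coefficients alongside the remainders: start with r₀ = 561 = a·1 + b·0 (s = 1, t = 0) and r₁ = 246 = a·0 + b·1 (s = 0, t = 1); each new remainder r_{k+1} = r_{k-1} − q_k·r_k inherits s_{k+1} = s_{k-1} − q_k·s_k, t_{k+1} = t_{k-1} − q_k·t_k, so r_k = a·s_k + b·t_k at every step:
  q = 2: r = 69, s = 1 − 2·0 = 1, t = 0 − 2·1 = -2  (check: 561·1 + 246·(-2) = 69)
  q = 3: r = 39, s = 0 − 3·1 = -3, t = 1 − 3·(-2) = 7  (check: 561·(-3) + 246·7 = 39)
  q = 1: r = 30, s = 1 − 1·(-3) = 4, t = -2 − 1·7 = -9  (check: 561·4 + 246·(-9) = 30)
  q = 1: r = 9, s = -3 − 1·4 = -7, t = 7 − 1·(-9) = 16  (check: 561·(-7) + 246·16 = 9)
  q = 3: r = 3, s = 4 − 3·(-7) = 25, t = -9 − 3·16 = -57  (check: 561·25 + 246·(-57) = 3)
The row with r = 3 (the gcd) gives the Bezout coefficients s = 25, t = -57.
Result: 561 · (25) + 246 · (-57) = 3.

gcd(561, 246) = 3; s = 25, t = -57 (check: 561·25 + 246·(-57) = 3).


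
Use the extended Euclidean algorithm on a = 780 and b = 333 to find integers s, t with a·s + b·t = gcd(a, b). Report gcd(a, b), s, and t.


Euclidean algorithm on (780, 333) — divide until remainder is 0:
  780 = 2 · 333 + 114
  333 = 2 · 114 + 105
  114 = 1 · 105 + 9
  105 = 11 · 9 + 6
  9 = 1 · 6 + 3
  6 = 2 · 3 + 0
gcd(780, 333) = 3.
Track Bezout coefficients alongside the remainders: start with r₀ = 780 = a·1 + b·0 (s = 1, t = 0) and r₁ = 333 = a·0 + b·1 (s = 0, t = 1); each new remainder r_{k+1} = r_{k-1} − q_k·r_k inherits s_{k+1} = s_{k-1} − q_k·s_k, t_{k+1} = t_{k-1} − q_k·t_k, so r_k = a·s_k + b·t_k at every step:
  q = 2: r = 114, s = 1 − 2·0 = 1, t = 0 − 2·1 = -2  (check: 780·1 + 333·(-2) = 114)
  q = 2: r = 105, s = 0 − 2·1 = -2, t = 1 − 2·(-2) = 5  (check: 780·(-2) + 333·5 = 105)
  q = 1: r = 9, s = 1 − 1·(-2) = 3, t = -2 − 1·5 = -7  (check: 780·3 + 333·(-7) = 9)
  q = 11: r = 6, s = -2 − 11·3 = -35, t = 5 − 11·(-7) = 82  (check: 780·(-35) + 333·82 = 6)
  q = 1: r = 3, s = 3 − 1·(-35) = 38, t = -7 − 1·82 = -89  (check: 780·38 + 333·(-89) = 3)
The row with r = 3 (the gcd) gives the Bezout coefficients s = 38, t = -89.
Result: 780 · (38) + 333 · (-89) = 3.

gcd(780, 333) = 3; s = 38, t = -89 (check: 780·38 + 333·(-89) = 3).


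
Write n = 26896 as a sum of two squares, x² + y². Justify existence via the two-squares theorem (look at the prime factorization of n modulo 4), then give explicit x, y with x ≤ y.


Step 1: Factor n = 26896 = 2^4 · 41^2.
Step 2: Check the mod-4 condition on each prime factor: 2 = 2 (special); 41 ≡ 1 (mod 4), exponent 2.
All primes ≡ 3 (mod 4) appear to even exponent (or don't appear), so by the two-squares theorem n IS expressible as a sum of two squares.
Step 3: Build a representation. Group n = k² · m with k = 4 and m = 41 · 41 = 1681 (a product of primes ≡ 1 (mod 4)); a representation of m scales to one of n via (k·x)² + (k·y)² = k²(x² + y²). Each prime p ≡ 1 (mod 4) is itself a sum of two squares; find a² by testing p − a² for a perfect square:
  41: 41 − 1² = 40, 41 − 2² = 37, 41 − 3² = 32, 41 − 4² = 25 = 5² ⇒ 41 = 4² + 5².
  Combine using the Brahmagupta–Fibonacci identity (a² + b²)(c² + d²) = (ac − bd)² + (ad + bc)² = (ac + bd)² + (ad − bc)²:
  41 · 41 = 1681: from (4² + 5²)(4² + 5²), take (4·4 − 5·5, 4·5 + 5·4) = (16 − 25, 20 + 20) = (-9, 40); dropping signs (only squares matter) gives (9, 40); check 9² + 40² = 81 + 1600 = 1681 ✓.
  Scale by k = 4: (4·9, 4·40) = (36, 160).
Step 4: Order so x ≤ y and verify: 36² + 160² = 1296 + 25600 = 26896 = n. ✓

n = 26896 = 36² + 160² (one valid representation with x ≤ y).


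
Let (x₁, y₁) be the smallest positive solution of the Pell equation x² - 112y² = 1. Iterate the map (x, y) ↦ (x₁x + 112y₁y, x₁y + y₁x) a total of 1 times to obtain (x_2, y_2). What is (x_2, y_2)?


Step 1: Find the fundamental solution (x₁, y₁) of x² - 112y² = 1.
  Expand √112 as a continued fraction. a₀ = ⌊√112⌋ = 10; iterate m_{k+1} = d_k·a_k − m_k, d_{k+1} = (112 − m_{k+1}²)/d_k, a_{k+1} = ⌊(a₀ + m_{k+1})/d_{k+1}⌋ (starting m₀ = 0, d₀ = 1), with convergents p_k = a_k·p_{k-1} + p_{k-2}, q_k = a_k·q_{k-1} + q_{k-2} (p₋₁ = 1, q₋₁ = 0):
  k = 0: a₀ = 10; p₀/q₀ = 10/1; p₀² − 112·q₀² = 100 − 112 = -12.
  k = 1: m = 10, d = 12, a = ⌊(10 + 10)/12⌋ = 1; p/q = (1·10 + 1)/(1·1 + 0) = 11/1; p² − 112·q² = 121 − 112 = 9.
  k = 2: m = 2, d = 9, a = ⌊(10 + 2)/9⌋ = 1; p/q = (1·11 + 10)/(1·1 + 1) = 21/2; p² − 112·q² = 441 − 448 = -7.
  k = 3: m = 7, d = 7, a = ⌊(10 + 7)/7⌋ = 2; p/q = (2·21 + 11)/(2·2 + 1) = 53/5; p² − 112·q² = 2809 − 2800 = 9.
  k = 4: m = 7, d = 9, a = ⌊(10 + 7)/9⌋ = 1; p/q = (1·53 + 21)/(1·5 + 2) = 74/7; p² − 112·q² = 5476 − 5488 = -12.
  k = 5: m = 2, d = 12, a = ⌊(10 + 2)/12⌋ = 1; p/q = (1·74 + 53)/(1·7 + 5) = 127/12; p² − 112·q² = 16129 − 16128 = 1.
  The first convergent with p² − 112·q² = 1 gives the fundamental solution (x₁, y₁) = (127, 12).
Step 2: Apply the recurrence (x_{n+1}, y_{n+1}) = (x₁x_n + 112y₁y_n, x₁y_n + y₁x_n) repeatedly.
  From (x_1, y_1) = (127, 12): x_2 = 127·127 + 112·12·12 = 32257; y_2 = 127·12 + 12·127 = 3048.
Step 3: Verify x_2² - 112·y_2² = 1040514049 - 1040514048 = 1 (should be 1). ✓

(x_1, y_1) = (127, 12); (x_2, y_2) = (32257, 3048).


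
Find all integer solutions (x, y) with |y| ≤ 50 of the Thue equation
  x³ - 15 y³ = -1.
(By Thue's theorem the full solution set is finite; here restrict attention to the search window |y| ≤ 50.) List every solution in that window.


The equation is x³ - 15y³ = -1. For fixed y, x³ = 15·y³ − 1, so a solution requires the RHS to be a perfect cube.
Strategy: iterate y from -50 to 50, compute RHS = 15·y³ − 1, and check whether it is a (positive or negative) perfect cube.
Check small values of y:
  y = 0: RHS = -1 = (-1)³ ⇒ x = -1 works.
  y = 1: RHS = 14 is not a perfect cube.
  y = -1: RHS = -16 is not a perfect cube.
  y = 2: RHS = 119 is not a perfect cube.
  y = -2: RHS = -121 is not a perfect cube.
  y = 3: RHS = 404 is not a perfect cube.
  y = -3: RHS = -406 is not a perfect cube.
Continuing the search up to |y| = 50 finds no further solutions beyond those listed.
Collected solutions: (-1, 0).

Solutions (with |y| ≤ 50): (-1, 0).


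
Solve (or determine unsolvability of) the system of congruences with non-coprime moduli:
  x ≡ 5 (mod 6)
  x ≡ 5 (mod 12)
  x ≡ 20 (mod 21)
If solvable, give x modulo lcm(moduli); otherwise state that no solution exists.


Moduli 6, 12, 21 are not pairwise coprime, so CRT works modulo lcm(m_i) when all pairwise compatibility conditions hold.
Pairwise compatibility: gcd(m_i, m_j) must divide a_i - a_j for every pair.
Merge one congruence at a time:
  Start: x ≡ 5 (mod 6).
  Combine with x ≡ 5 (mod 12): gcd(6, 12) = 6; 5 - 5 = 0, which IS divisible by 6, so compatible.
    Write x = 5 + 6·t and substitute into x ≡ 5 (mod 12): 6·t ≡ 5 − 5 = 0 (mod 12).
    Divide the congruence (and modulus) by g = 6: 1·t ≡ 0 (mod 2).
    So t ≡ 0 (mod 2).
    Then x = 5 + 6·0 = 5, valid modulo lcm(6, 12) = 12: x ≡ 5 (mod 12).
  Combine with x ≡ 20 (mod 21): gcd(12, 21) = 3; 20 - 5 = 15, which IS divisible by 3, so compatible.
    Write x = 5 + 12·t and substitute into x ≡ 20 (mod 21): 12·t ≡ 20 − 5 = 15 (mod 21).
    Divide the congruence (and modulus) by g = 3: 4·t ≡ 5 (mod 7).
    The inverse of 4 mod 7 is 2 (since 4·2 = 8 = 1·7 + 1), so t ≡ 2·5 = 10 ≡ 3 (mod 7).
    Then x = 5 + 12·3 = 41, valid modulo lcm(12, 21) = 84: x ≡ 41 (mod 84).
Verify: 41 mod 6 = 5, 41 mod 12 = 5, 41 mod 21 = 20.

x ≡ 41 (mod 84).


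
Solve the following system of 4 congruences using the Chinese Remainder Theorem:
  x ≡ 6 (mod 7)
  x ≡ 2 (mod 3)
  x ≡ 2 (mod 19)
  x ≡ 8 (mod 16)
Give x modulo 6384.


Product of moduli M = 7 · 3 · 19 · 16 = 6384.
Merge one congruence at a time:
  Start: x ≡ 6 (mod 7).
  Combine with x ≡ 2 (mod 3); new modulus lcm = 21.
    Write x = 6 + 7·t and substitute into x ≡ 2 (mod 3): 7·t ≡ 2 − 6 = -4 (mod 3).
    Reduce coefficients mod 3: 1·t ≡ 2 (mod 3).
    So t ≡ 2 (mod 3).
    Then x = 6 + 7·2 = 20, valid modulo lcm(7, 3) = 21: x ≡ 20 (mod 21).
  Combine with x ≡ 2 (mod 19); new modulus lcm = 399.
    Write x = 20 + 21·t and substitute into x ≡ 2 (mod 19): 21·t ≡ 2 − 20 = -18 (mod 19).
    Reduce coefficients mod 19: 2·t ≡ 1 (mod 19).
    The inverse of 2 mod 19 is 10 (since 2·10 = 20 = 1·19 + 1), so t ≡ 10·1 = 10 ≡ 10 (mod 19).
    Then x = 20 + 21·10 = 230, valid modulo lcm(21, 19) = 399: x ≡ 230 (mod 399).
  Combine with x ≡ 8 (mod 16); new modulus lcm = 6384.
    Write x = 230 + 399·t and substitute into x ≡ 8 (mod 16): 399·t ≡ 8 − 230 = -222 (mod 16).
    Reduce coefficients mod 16: 15·t ≡ 2 (mod 16).
    The inverse of 15 mod 16 is 15 (since 15·15 = 225 = 14·16 + 1), so t ≡ 15·2 = 30 ≡ 14 (mod 16).
    Then x = 230 + 399·14 = 5816, valid modulo lcm(399, 16) = 6384: x ≡ 5816 (mod 6384).
Verify against each original: 5816 mod 7 = 6, 5816 mod 3 = 2, 5816 mod 19 = 2, 5816 mod 16 = 8.

x ≡ 5816 (mod 6384).


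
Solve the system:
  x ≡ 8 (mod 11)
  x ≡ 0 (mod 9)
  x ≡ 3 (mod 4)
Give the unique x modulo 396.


Moduli 11, 9, 4 are pairwise coprime; by CRT there is a unique solution modulo M = 11 · 9 · 4 = 396.
Solve pairwise, accumulating the modulus:
  Start with x ≡ 8 (mod 11).
  Combine with x ≡ 0 (mod 9): since gcd(11, 9) = 1, we get a unique residue mod 99.
    Write x = 8 + 11·t and substitute into x ≡ 0 (mod 9): 11·t ≡ 0 − 8 = -8 (mod 9).
    Reduce coefficients mod 9: 2·t ≡ 1 (mod 9).
    The inverse of 2 mod 9 is 5 (since 2·5 = 10 = 1·9 + 1), so t ≡ 5·1 = 5 ≡ 5 (mod 9).
    Then x = 8 + 11·5 = 63, valid modulo lcm(11, 9) = 99: x ≡ 63 (mod 99).
  Combine with x ≡ 3 (mod 4): since gcd(99, 4) = 1, we get a unique residue mod 396.
    Write x = 63 + 99·t and substitute into x ≡ 3 (mod 4): 99·t ≡ 3 − 63 = -60 (mod 4).
    Reduce coefficients mod 4: 3·t ≡ 0 (mod 4).
    The inverse of 3 mod 4 is 3 (since 3·3 = 9 = 2·4 + 1), so t ≡ 3·0 = 0 ≡ 0 (mod 4).
    Then x = 63 + 99·0 = 63, valid modulo lcm(99, 4) = 396: x ≡ 63 (mod 396).
Verify: 63 mod 11 = 8 ✓, 63 mod 9 = 0 ✓, 63 mod 4 = 3 ✓.

x ≡ 63 (mod 396).


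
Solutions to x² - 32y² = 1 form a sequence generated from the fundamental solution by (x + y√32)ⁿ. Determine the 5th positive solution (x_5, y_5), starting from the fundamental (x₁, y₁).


Step 1: Find the fundamental solution (x₁, y₁) of x² - 32y² = 1.
  Expand √32 as a continued fraction. a₀ = ⌊√32⌋ = 5; iterate m_{k+1} = d_k·a_k − m_k, d_{k+1} = (32 − m_{k+1}²)/d_k, a_{k+1} = ⌊(a₀ + m_{k+1})/d_{k+1}⌋ (starting m₀ = 0, d₀ = 1), with convergents p_k = a_k·p_{k-1} + p_{k-2}, q_k = a_k·q_{k-1} + q_{k-2} (p₋₁ = 1, q₋₁ = 0):
  k = 0: a₀ = 5; p₀/q₀ = 5/1; p₀² − 32·q₀² = 25 − 32 = -7.
  k = 1: m = 5, d = 7, a = ⌊(5 + 5)/7⌋ = 1; p/q = (1·5 + 1)/(1·1 + 0) = 6/1; p² − 32·q² = 36 − 32 = 4.
  k = 2: m = 2, d = 4, a = ⌊(5 + 2)/4⌋ = 1; p/q = (1·6 + 5)/(1·1 + 1) = 11/2; p² − 32·q² = 121 − 128 = -7.
  k = 3: m = 2, d = 7, a = ⌊(5 + 2)/7⌋ = 1; p/q = (1·11 + 6)/(1·2 + 1) = 17/3; p² − 32·q² = 289 − 288 = 1.
  The first convergent with p² − 32·q² = 1 gives the fundamental solution (x₁, y₁) = (17, 3).
Step 2: Apply the recurrence (x_{n+1}, y_{n+1}) = (x₁x_n + 32y₁y_n, x₁y_n + y₁x_n) repeatedly.
  From (x_1, y_1) = (17, 3): x_2 = 17·17 + 32·3·3 = 577; y_2 = 17·3 + 3·17 = 102.
  From (x_2, y_2) = (577, 102): x_3 = 17·577 + 32·3·102 = 19601; y_3 = 17·102 + 3·577 = 3465.
  From (x_3, y_3) = (19601, 3465): x_4 = 17·19601 + 32·3·3465 = 665857; y_4 = 17·3465 + 3·19601 = 117708.
  From (x_4, y_4) = (665857, 117708): x_5 = 17·665857 + 32·3·117708 = 22619537; y_5 = 17·117708 + 3·665857 = 3998607.
Step 3: Verify x_5² - 32·y_5² = 511643454094369 - 511643454094368 = 1 (should be 1). ✓

(x_1, y_1) = (17, 3); (x_5, y_5) = (22619537, 3998607).


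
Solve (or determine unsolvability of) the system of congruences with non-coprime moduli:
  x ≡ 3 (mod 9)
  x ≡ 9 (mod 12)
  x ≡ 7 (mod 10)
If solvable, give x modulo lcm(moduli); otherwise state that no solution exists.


Moduli 9, 12, 10 are not pairwise coprime, so CRT works modulo lcm(m_i) when all pairwise compatibility conditions hold.
Pairwise compatibility: gcd(m_i, m_j) must divide a_i - a_j for every pair.
Merge one congruence at a time:
  Start: x ≡ 3 (mod 9).
  Combine with x ≡ 9 (mod 12): gcd(9, 12) = 3; 9 - 3 = 6, which IS divisible by 3, so compatible.
    Write x = 3 + 9·t and substitute into x ≡ 9 (mod 12): 9·t ≡ 9 − 3 = 6 (mod 12).
    Divide the congruence (and modulus) by g = 3: 3·t ≡ 2 (mod 4).
    The inverse of 3 mod 4 is 3 (since 3·3 = 9 = 2·4 + 1), so t ≡ 3·2 = 6 ≡ 2 (mod 4).
    Then x = 3 + 9·2 = 21, valid modulo lcm(9, 12) = 36: x ≡ 21 (mod 36).
  Combine with x ≡ 7 (mod 10): gcd(36, 10) = 2; 7 - 21 = -14, which IS divisible by 2, so compatible.
    Write x = 21 + 36·t and substitute into x ≡ 7 (mod 10): 36·t ≡ 7 − 21 = -14 (mod 10).
    Divide the congruence (and modulus) by g = 2: 18·t ≡ -7 (mod 5).
    Reduce coefficients mod 5: 3·t ≡ 3 (mod 5).
    The inverse of 3 mod 5 is 2 (since 3·2 = 6 = 1·5 + 1), so t ≡ 2·3 = 6 ≡ 1 (mod 5).
    Then x = 21 + 36·1 = 57, valid modulo lcm(36, 10) = 180: x ≡ 57 (mod 180).
Verify: 57 mod 9 = 3, 57 mod 12 = 9, 57 mod 10 = 7.

x ≡ 57 (mod 180).


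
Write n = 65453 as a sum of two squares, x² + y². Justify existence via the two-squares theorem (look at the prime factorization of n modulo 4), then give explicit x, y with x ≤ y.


Step 1: Factor n = 65453 = 29 · 37 · 61.
Step 2: Check the mod-4 condition on each prime factor: 29 ≡ 1 (mod 4), exponent 1; 37 ≡ 1 (mod 4), exponent 1; 61 ≡ 1 (mod 4), exponent 1.
All primes ≡ 3 (mod 4) appear to even exponent (or don't appear), so by the two-squares theorem n IS expressible as a sum of two squares.
Step 3: Build a representation. Here n = 29 · 37 · 61 is a product of primes ≡ 1 (mod 4). Each prime p ≡ 1 (mod 4) is itself a sum of two squares; find a² by testing p − a² for a perfect square:
  29: 29 − 1² = 28, 29 − 2² = 25 = 5² ⇒ 29 = 2² + 5².
  37: 37 − 1² = 36 = 6² ⇒ 37 = 1² + 6².
  61: 61 − 1² = 60, 61 − 2² = 57, 61 − 3² = 52, 61 − 4² = 45, 61 − 5² = 36 = 6² ⇒ 61 = 5² + 6².
  Combine using the Brahmagupta–Fibonacci identity (a² + b²)(c² + d²) = (ac − bd)² + (ad + bc)² = (ac + bd)² + (ad − bc)²:
  29 · 37 = 1073: from (2² + 5²)(1² + 6²), take (2·1 − 5·6, 2·6 + 5·1) = (2 − 30, 12 + 5) = (-28, 17); dropping signs (only squares matter) gives (28, 17); check 28² + 17² = 784 + 289 = 1073 ✓.
  1073 · 61 = 65453: from (28² + 17²)(5² + 6²), take (28·5 − 17·6, 28·6 + 17·5) = (140 − 102, 168 + 85) = (38, 253); check 38² + 253² = 1444 + 64009 = 65453 ✓.
Step 4: Order so x ≤ y and verify: 38² + 253² = 1444 + 64009 = 65453 = n. ✓

n = 65453 = 38² + 253² (one valid representation with x ≤ y).


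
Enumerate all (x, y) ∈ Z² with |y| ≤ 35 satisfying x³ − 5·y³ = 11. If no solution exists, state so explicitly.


The equation is x³ - 5y³ = 11. For fixed y, x³ = 5·y³ + 11, so a solution requires the RHS to be a perfect cube.
Strategy: iterate y from -35 to 35, compute RHS = 5·y³ + 11, and check whether it is a (positive or negative) perfect cube.
Check small values of y:
  y = 0: RHS = 11 is not a perfect cube.
  y = 1: RHS = 16 is not a perfect cube.
  y = -1: RHS = 6 is not a perfect cube.
  y = 2: RHS = 51 is not a perfect cube.
  y = -2: RHS = -29 is not a perfect cube.
  y = 3: RHS = 146 is not a perfect cube.
  y = -3: RHS = -124 is not a perfect cube.
Continuing the search up to |y| = 35 finds no solutions either.
No (x, y) in the scanned range satisfies the equation.

No integer solutions with |y| ≤ 35.


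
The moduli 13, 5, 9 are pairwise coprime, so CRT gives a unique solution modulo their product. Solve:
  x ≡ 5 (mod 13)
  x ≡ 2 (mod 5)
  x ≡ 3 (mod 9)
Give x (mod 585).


Moduli 13, 5, 9 are pairwise coprime; by CRT there is a unique solution modulo M = 13 · 5 · 9 = 585.
Solve pairwise, accumulating the modulus:
  Start with x ≡ 5 (mod 13).
  Combine with x ≡ 2 (mod 5): since gcd(13, 5) = 1, we get a unique residue mod 65.
    Write x = 5 + 13·t and substitute into x ≡ 2 (mod 5): 13·t ≡ 2 − 5 = -3 (mod 5).
    Reduce coefficients mod 5: 3·t ≡ 2 (mod 5).
    The inverse of 3 mod 5 is 2 (since 3·2 = 6 = 1·5 + 1), so t ≡ 2·2 = 4 ≡ 4 (mod 5).
    Then x = 5 + 13·4 = 57, valid modulo lcm(13, 5) = 65: x ≡ 57 (mod 65).
  Combine with x ≡ 3 (mod 9): since gcd(65, 9) = 1, we get a unique residue mod 585.
    Write x = 57 + 65·t and substitute into x ≡ 3 (mod 9): 65·t ≡ 3 − 57 = -54 (mod 9).
    Reduce coefficients mod 9: 2·t ≡ 0 (mod 9).
    The inverse of 2 mod 9 is 5 (since 2·5 = 10 = 1·9 + 1), so t ≡ 5·0 = 0 ≡ 0 (mod 9).
    Then x = 57 + 65·0 = 57, valid modulo lcm(65, 9) = 585: x ≡ 57 (mod 585).
Verify: 57 mod 13 = 5 ✓, 57 mod 5 = 2 ✓, 57 mod 9 = 3 ✓.

x ≡ 57 (mod 585).


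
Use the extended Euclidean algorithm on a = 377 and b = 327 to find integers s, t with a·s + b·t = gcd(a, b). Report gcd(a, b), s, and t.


Euclidean algorithm on (377, 327) — divide until remainder is 0:
  377 = 1 · 327 + 50
  327 = 6 · 50 + 27
  50 = 1 · 27 + 23
  27 = 1 · 23 + 4
  23 = 5 · 4 + 3
  4 = 1 · 3 + 1
  3 = 3 · 1 + 0
gcd(377, 327) = 1.
Track Bezout coefficients alongside the remainders: start with r₀ = 377 = a·1 + b·0 (s = 1, t = 0) and r₁ = 327 = a·0 + b·1 (s = 0, t = 1); each new remainder r_{k+1} = r_{k-1} − q_k·r_k inherits s_{k+1} = s_{k-1} − q_k·s_k, t_{k+1} = t_{k-1} − q_k·t_k, so r_k = a·s_k + b·t_k at every step:
  q = 1: r = 50, s = 1 − 1·0 = 1, t = 0 − 1·1 = -1  (check: 377·1 + 327·(-1) = 50)
  q = 6: r = 27, s = 0 − 6·1 = -6, t = 1 − 6·(-1) = 7  (check: 377·(-6) + 327·7 = 27)
  q = 1: r = 23, s = 1 − 1·(-6) = 7, t = -1 − 1·7 = -8  (check: 377·7 + 327·(-8) = 23)
  q = 1: r = 4, s = -6 − 1·7 = -13, t = 7 − 1·(-8) = 15  (check: 377·(-13) + 327·15 = 4)
  q = 5: r = 3, s = 7 − 5·(-13) = 72, t = -8 − 5·15 = -83  (check: 377·72 + 327·(-83) = 3)
  q = 1: r = 1, s = -13 − 1·72 = -85, t = 15 − 1·(-83) = 98  (check: 377·(-85) + 327·98 = 1)
The row with r = 1 (the gcd) gives the Bezout coefficients s = -85, t = 98.
Result: 377 · (-85) + 327 · (98) = 1.

gcd(377, 327) = 1; s = -85, t = 98 (check: 377·(-85) + 327·98 = 1).


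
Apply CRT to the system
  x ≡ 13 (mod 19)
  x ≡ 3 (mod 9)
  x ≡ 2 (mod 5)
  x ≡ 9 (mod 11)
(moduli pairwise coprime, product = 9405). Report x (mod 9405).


Product of moduli M = 19 · 9 · 5 · 11 = 9405.
Merge one congruence at a time:
  Start: x ≡ 13 (mod 19).
  Combine with x ≡ 3 (mod 9); new modulus lcm = 171.
    Write x = 13 + 19·t and substitute into x ≡ 3 (mod 9): 19·t ≡ 3 − 13 = -10 (mod 9).
    Reduce coefficients mod 9: 1·t ≡ 8 (mod 9).
    So t ≡ 8 (mod 9).
    Then x = 13 + 19·8 = 165, valid modulo lcm(19, 9) = 171: x ≡ 165 (mod 171).
  Combine with x ≡ 2 (mod 5); new modulus lcm = 855.
    Write x = 165 + 171·t and substitute into x ≡ 2 (mod 5): 171·t ≡ 2 − 165 = -163 (mod 5).
    Reduce coefficients mod 5: 1·t ≡ 2 (mod 5).
    So t ≡ 2 (mod 5).
    Then x = 165 + 171·2 = 507, valid modulo lcm(171, 5) = 855: x ≡ 507 (mod 855).
  Combine with x ≡ 9 (mod 11); new modulus lcm = 9405.
    Write x = 507 + 855·t and substitute into x ≡ 9 (mod 11): 855·t ≡ 9 − 507 = -498 (mod 11).
    Reduce coefficients mod 11: 8·t ≡ 8 (mod 11).
    The inverse of 8 mod 11 is 7 (since 8·7 = 56 = 5·11 + 1), so t ≡ 7·8 = 56 ≡ 1 (mod 11).
    Then x = 507 + 855·1 = 1362, valid modulo lcm(855, 11) = 9405: x ≡ 1362 (mod 9405).
Verify against each original: 1362 mod 19 = 13, 1362 mod 9 = 3, 1362 mod 5 = 2, 1362 mod 11 = 9.

x ≡ 1362 (mod 9405).


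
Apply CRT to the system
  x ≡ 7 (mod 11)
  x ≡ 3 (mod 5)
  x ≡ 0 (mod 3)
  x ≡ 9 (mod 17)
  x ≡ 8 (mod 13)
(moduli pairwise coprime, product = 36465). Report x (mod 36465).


Product of moduli M = 11 · 5 · 3 · 17 · 13 = 36465.
Merge one congruence at a time:
  Start: x ≡ 7 (mod 11).
  Combine with x ≡ 3 (mod 5); new modulus lcm = 55.
    Write x = 7 + 11·t and substitute into x ≡ 3 (mod 5): 11·t ≡ 3 − 7 = -4 (mod 5).
    Reduce coefficients mod 5: 1·t ≡ 1 (mod 5).
    So t ≡ 1 (mod 5).
    Then x = 7 + 11·1 = 18, valid modulo lcm(11, 5) = 55: x ≡ 18 (mod 55).
  Combine with x ≡ 0 (mod 3); new modulus lcm = 165.
    Write x = 18 + 55·t and substitute into x ≡ 0 (mod 3): 55·t ≡ 0 − 18 = -18 (mod 3).
    Reduce coefficients mod 3: 1·t ≡ 0 (mod 3).
    So t ≡ 0 (mod 3).
    Then x = 18 + 55·0 = 18, valid modulo lcm(55, 3) = 165: x ≡ 18 (mod 165).
  Combine with x ≡ 9 (mod 17); new modulus lcm = 2805.
    Write x = 18 + 165·t and substitute into x ≡ 9 (mod 17): 165·t ≡ 9 − 18 = -9 (mod 17).
    Reduce coefficients mod 17: 12·t ≡ 8 (mod 17).
    The inverse of 12 mod 17 is 10 (since 12·10 = 120 = 7·17 + 1), so t ≡ 10·8 = 80 ≡ 12 (mod 17).
    Then x = 18 + 165·12 = 1998, valid modulo lcm(165, 17) = 2805: x ≡ 1998 (mod 2805).
  Combine with x ≡ 8 (mod 13); new modulus lcm = 36465.
    Write x = 1998 + 2805·t and substitute into x ≡ 8 (mod 13): 2805·t ≡ 8 − 1998 = -1990 (mod 13).
    Reduce coefficients mod 13: 10·t ≡ 12 (mod 13).
    The inverse of 10 mod 13 is 4 (since 10·4 = 40 = 3·13 + 1), so t ≡ 4·12 = 48 ≡ 9 (mod 13).
    Then x = 1998 + 2805·9 = 27243, valid modulo lcm(2805, 13) = 36465: x ≡ 27243 (mod 36465).
Verify against each original: 27243 mod 11 = 7, 27243 mod 5 = 3, 27243 mod 3 = 0, 27243 mod 17 = 9, 27243 mod 13 = 8.

x ≡ 27243 (mod 36465).


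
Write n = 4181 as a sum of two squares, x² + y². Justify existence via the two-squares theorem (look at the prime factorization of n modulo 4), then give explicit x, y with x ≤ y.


Step 1: Factor n = 4181 = 37 · 113.
Step 2: Check the mod-4 condition on each prime factor: 37 ≡ 1 (mod 4), exponent 1; 113 ≡ 1 (mod 4), exponent 1.
All primes ≡ 3 (mod 4) appear to even exponent (or don't appear), so by the two-squares theorem n IS expressible as a sum of two squares.
Step 3: Build a representation. Here n = 37 · 113 is a product of primes ≡ 1 (mod 4). Each prime p ≡ 1 (mod 4) is itself a sum of two squares; find a² by testing p − a² for a perfect square:
  37: 37 − 1² = 36 = 6² ⇒ 37 = 1² + 6².
  113: 113 − 1² = 112, 113 − 2² = 109, 113 − 3² = 104, 113 − 4² = 97, 113 − 5² = 88, 113 − 6² = 77, 113 − 7² = 64 = 8² ⇒ 113 = 7² + 8².
  Combine using the Brahmagupta–Fibonacci identity (a² + b²)(c² + d²) = (ac − bd)² + (ad + bc)² = (ac + bd)² + (ad − bc)²:
  37 · 113 = 4181: from (1² + 6²)(7² + 8²), take (1·7 − 6·8, 1·8 + 6·7) = (7 − 48, 8 + 42) = (-41, 50); dropping signs (only squares matter) gives (41, 50); check 41² + 50² = 1681 + 2500 = 4181 ✓.
Step 4: Order so x ≤ y and verify: 41² + 50² = 1681 + 2500 = 4181 = n. ✓

n = 4181 = 41² + 50² (one valid representation with x ≤ y).


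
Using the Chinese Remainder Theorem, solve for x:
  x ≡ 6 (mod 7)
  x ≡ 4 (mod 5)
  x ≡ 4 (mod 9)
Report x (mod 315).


Moduli 7, 5, 9 are pairwise coprime; by CRT there is a unique solution modulo M = 7 · 5 · 9 = 315.
Solve pairwise, accumulating the modulus:
  Start with x ≡ 6 (mod 7).
  Combine with x ≡ 4 (mod 5): since gcd(7, 5) = 1, we get a unique residue mod 35.
    Write x = 6 + 7·t and substitute into x ≡ 4 (mod 5): 7·t ≡ 4 − 6 = -2 (mod 5).
    Reduce coefficients mod 5: 2·t ≡ 3 (mod 5).
    The inverse of 2 mod 5 is 3 (since 2·3 = 6 = 1·5 + 1), so t ≡ 3·3 = 9 ≡ 4 (mod 5).
    Then x = 6 + 7·4 = 34, valid modulo lcm(7, 5) = 35: x ≡ 34 (mod 35).
  Combine with x ≡ 4 (mod 9): since gcd(35, 9) = 1, we get a unique residue mod 315.
    Write x = 34 + 35·t and substitute into x ≡ 4 (mod 9): 35·t ≡ 4 − 34 = -30 (mod 9).
    Reduce coefficients mod 9: 8·t ≡ 6 (mod 9).
    The inverse of 8 mod 9 is 8 (since 8·8 = 64 = 7·9 + 1), so t ≡ 8·6 = 48 ≡ 3 (mod 9).
    Then x = 34 + 35·3 = 139, valid modulo lcm(35, 9) = 315: x ≡ 139 (mod 315).
Verify: 139 mod 7 = 6 ✓, 139 mod 5 = 4 ✓, 139 mod 9 = 4 ✓.

x ≡ 139 (mod 315).


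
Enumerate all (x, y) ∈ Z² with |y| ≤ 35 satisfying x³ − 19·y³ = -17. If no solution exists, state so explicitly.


The equation is x³ - 19y³ = -17. For fixed y, x³ = 19·y³ − 17, so a solution requires the RHS to be a perfect cube.
Strategy: iterate y from -35 to 35, compute RHS = 19·y³ − 17, and check whether it is a (positive or negative) perfect cube.
Check small values of y:
  y = 0: RHS = -17 is not a perfect cube.
  y = 1: RHS = 2 is not a perfect cube.
  y = -1: RHS = -36 is not a perfect cube.
  y = 2: RHS = 135 is not a perfect cube.
  y = -2: RHS = -169 is not a perfect cube.
  y = 3: RHS = 496 is not a perfect cube.
  y = -3: RHS = -530 is not a perfect cube.
Continuing the search up to |y| = 35 finds no solutions either.
No (x, y) in the scanned range satisfies the equation.

No integer solutions with |y| ≤ 35.


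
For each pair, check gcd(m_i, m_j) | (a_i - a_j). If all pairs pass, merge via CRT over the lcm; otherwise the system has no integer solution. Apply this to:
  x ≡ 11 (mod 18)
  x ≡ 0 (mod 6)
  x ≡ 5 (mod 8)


Moduli 18, 6, 8 are not pairwise coprime, so CRT works modulo lcm(m_i) when all pairwise compatibility conditions hold.
Pairwise compatibility: gcd(m_i, m_j) must divide a_i - a_j for every pair.
Merge one congruence at a time:
  Start: x ≡ 11 (mod 18).
  Combine with x ≡ 0 (mod 6): gcd(18, 6) = 6, and 0 - 11 = -11 is NOT divisible by 6.
    ⇒ system is inconsistent (no integer solution).

No solution (the system is inconsistent).


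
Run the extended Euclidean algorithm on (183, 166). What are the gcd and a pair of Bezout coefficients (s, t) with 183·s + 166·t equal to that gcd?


Euclidean algorithm on (183, 166) — divide until remainder is 0:
  183 = 1 · 166 + 17
  166 = 9 · 17 + 13
  17 = 1 · 13 + 4
  13 = 3 · 4 + 1
  4 = 4 · 1 + 0
gcd(183, 166) = 1.
Track Bezout coefficients alongside the remainders: start with r₀ = 183 = a·1 + b·0 (s = 1, t = 0) and r₁ = 166 = a·0 + b·1 (s = 0, t = 1); each new remainder r_{k+1} = r_{k-1} − q_k·r_k inherits s_{k+1} = s_{k-1} − q_k·s_k, t_{k+1} = t_{k-1} − q_k·t_k, so r_k = a·s_k + b·t_k at every step:
  q = 1: r = 17, s = 1 − 1·0 = 1, t = 0 − 1·1 = -1  (check: 183·1 + 166·(-1) = 17)
  q = 9: r = 13, s = 0 − 9·1 = -9, t = 1 − 9·(-1) = 10  (check: 183·(-9) + 166·10 = 13)
  q = 1: r = 4, s = 1 − 1·(-9) = 10, t = -1 − 1·10 = -11  (check: 183·10 + 166·(-11) = 4)
  q = 3: r = 1, s = -9 − 3·10 = -39, t = 10 − 3·(-11) = 43  (check: 183·(-39) + 166·43 = 1)
The row with r = 1 (the gcd) gives the Bezout coefficients s = -39, t = 43.
Result: 183 · (-39) + 166 · (43) = 1.

gcd(183, 166) = 1; s = -39, t = 43 (check: 183·(-39) + 166·43 = 1).


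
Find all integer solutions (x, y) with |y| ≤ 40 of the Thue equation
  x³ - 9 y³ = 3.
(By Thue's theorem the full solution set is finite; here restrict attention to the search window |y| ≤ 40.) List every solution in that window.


The equation is x³ - 9y³ = 3. For fixed y, x³ = 9·y³ + 3, so a solution requires the RHS to be a perfect cube.
Strategy: iterate y from -40 to 40, compute RHS = 9·y³ + 3, and check whether it is a (positive or negative) perfect cube.
Check small values of y:
  y = 0: RHS = 3 is not a perfect cube.
  y = 1: RHS = 12 is not a perfect cube.
  y = -1: RHS = -6 is not a perfect cube.
  y = 2: RHS = 75 is not a perfect cube.
  y = -2: RHS = -69 is not a perfect cube.
  y = 3: RHS = 246 is not a perfect cube.
  y = -3: RHS = -240 is not a perfect cube.
Continuing the search up to |y| = 40 finds no solutions either.
No (x, y) in the scanned range satisfies the equation.

No integer solutions with |y| ≤ 40.


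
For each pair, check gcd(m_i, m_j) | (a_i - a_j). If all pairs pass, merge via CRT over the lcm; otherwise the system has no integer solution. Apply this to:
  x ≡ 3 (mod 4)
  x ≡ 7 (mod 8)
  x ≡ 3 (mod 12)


Moduli 4, 8, 12 are not pairwise coprime, so CRT works modulo lcm(m_i) when all pairwise compatibility conditions hold.
Pairwise compatibility: gcd(m_i, m_j) must divide a_i - a_j for every pair.
Merge one congruence at a time:
  Start: x ≡ 3 (mod 4).
  Combine with x ≡ 7 (mod 8): gcd(4, 8) = 4; 7 - 3 = 4, which IS divisible by 4, so compatible.
    Write x = 3 + 4·t and substitute into x ≡ 7 (mod 8): 4·t ≡ 7 − 3 = 4 (mod 8).
    Divide the congruence (and modulus) by g = 4: 1·t ≡ 1 (mod 2).
    So t ≡ 1 (mod 2).
    Then x = 3 + 4·1 = 7, valid modulo lcm(4, 8) = 8: x ≡ 7 (mod 8).
  Combine with x ≡ 3 (mod 12): gcd(8, 12) = 4; 3 - 7 = -4, which IS divisible by 4, so compatible.
    Write x = 7 + 8·t and substitute into x ≡ 3 (mod 12): 8·t ≡ 3 − 7 = -4 (mod 12).
    Divide the congruence (and modulus) by g = 4: 2·t ≡ -1 (mod 3).
    Reduce coefficients mod 3: 2·t ≡ 2 (mod 3).
    The inverse of 2 mod 3 is 2 (since 2·2 = 4 = 1·3 + 1), so t ≡ 2·2 = 4 ≡ 1 (mod 3).
    Then x = 7 + 8·1 = 15, valid modulo lcm(8, 12) = 24: x ≡ 15 (mod 24).
Verify: 15 mod 4 = 3, 15 mod 8 = 7, 15 mod 12 = 3.

x ≡ 15 (mod 24).


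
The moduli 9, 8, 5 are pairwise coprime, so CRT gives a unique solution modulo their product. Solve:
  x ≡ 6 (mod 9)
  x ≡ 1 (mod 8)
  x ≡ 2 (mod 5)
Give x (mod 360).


Moduli 9, 8, 5 are pairwise coprime; by CRT there is a unique solution modulo M = 9 · 8 · 5 = 360.
Solve pairwise, accumulating the modulus:
  Start with x ≡ 6 (mod 9).
  Combine with x ≡ 1 (mod 8): since gcd(9, 8) = 1, we get a unique residue mod 72.
    Write x = 6 + 9·t and substitute into x ≡ 1 (mod 8): 9·t ≡ 1 − 6 = -5 (mod 8).
    Reduce coefficients mod 8: 1·t ≡ 3 (mod 8).
    So t ≡ 3 (mod 8).
    Then x = 6 + 9·3 = 33, valid modulo lcm(9, 8) = 72: x ≡ 33 (mod 72).
  Combine with x ≡ 2 (mod 5): since gcd(72, 5) = 1, we get a unique residue mod 360.
    Write x = 33 + 72·t and substitute into x ≡ 2 (mod 5): 72·t ≡ 2 − 33 = -31 (mod 5).
    Reduce coefficients mod 5: 2·t ≡ 4 (mod 5).
    The inverse of 2 mod 5 is 3 (since 2·3 = 6 = 1·5 + 1), so t ≡ 3·4 = 12 ≡ 2 (mod 5).
    Then x = 33 + 72·2 = 177, valid modulo lcm(72, 5) = 360: x ≡ 177 (mod 360).
Verify: 177 mod 9 = 6 ✓, 177 mod 8 = 1 ✓, 177 mod 5 = 2 ✓.

x ≡ 177 (mod 360).


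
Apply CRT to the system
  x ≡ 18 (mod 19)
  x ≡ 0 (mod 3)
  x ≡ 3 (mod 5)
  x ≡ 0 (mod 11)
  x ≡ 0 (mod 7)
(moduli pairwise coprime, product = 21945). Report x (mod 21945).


Product of moduli M = 19 · 3 · 5 · 11 · 7 = 21945.
Merge one congruence at a time:
  Start: x ≡ 18 (mod 19).
  Combine with x ≡ 0 (mod 3); new modulus lcm = 57.
    Write x = 18 + 19·t and substitute into x ≡ 0 (mod 3): 19·t ≡ 0 − 18 = -18 (mod 3).
    Reduce coefficients mod 3: 1·t ≡ 0 (mod 3).
    So t ≡ 0 (mod 3).
    Then x = 18 + 19·0 = 18, valid modulo lcm(19, 3) = 57: x ≡ 18 (mod 57).
  Combine with x ≡ 3 (mod 5); new modulus lcm = 285.
    Write x = 18 + 57·t and substitute into x ≡ 3 (mod 5): 57·t ≡ 3 − 18 = -15 (mod 5).
    Reduce coefficients mod 5: 2·t ≡ 0 (mod 5).
    The inverse of 2 mod 5 is 3 (since 2·3 = 6 = 1·5 + 1), so t ≡ 3·0 = 0 ≡ 0 (mod 5).
    Then x = 18 + 57·0 = 18, valid modulo lcm(57, 5) = 285: x ≡ 18 (mod 285).
  Combine with x ≡ 0 (mod 11); new modulus lcm = 3135.
    Write x = 18 + 285·t and substitute into x ≡ 0 (mod 11): 285·t ≡ 0 − 18 = -18 (mod 11).
    Reduce coefficients mod 11: 10·t ≡ 4 (mod 11).
    The inverse of 10 mod 11 is 10 (since 10·10 = 100 = 9·11 + 1), so t ≡ 10·4 = 40 ≡ 7 (mod 11).
    Then x = 18 + 285·7 = 2013, valid modulo lcm(285, 11) = 3135: x ≡ 2013 (mod 3135).
  Combine with x ≡ 0 (mod 7); new modulus lcm = 21945.
    Write x = 2013 + 3135·t and substitute into x ≡ 0 (mod 7): 3135·t ≡ 0 − 2013 = -2013 (mod 7).
    Reduce coefficients mod 7: 6·t ≡ 3 (mod 7).
    The inverse of 6 mod 7 is 6 (since 6·6 = 36 = 5·7 + 1), so t ≡ 6·3 = 18 ≡ 4 (mod 7).
    Then x = 2013 + 3135·4 = 14553, valid modulo lcm(3135, 7) = 21945: x ≡ 14553 (mod 21945).
Verify against each original: 14553 mod 19 = 18, 14553 mod 3 = 0, 14553 mod 5 = 3, 14553 mod 11 = 0, 14553 mod 7 = 0.

x ≡ 14553 (mod 21945).


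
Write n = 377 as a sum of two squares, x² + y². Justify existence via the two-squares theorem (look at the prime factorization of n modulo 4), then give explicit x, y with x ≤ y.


Step 1: Factor n = 377 = 13 · 29.
Step 2: Check the mod-4 condition on each prime factor: 13 ≡ 1 (mod 4), exponent 1; 29 ≡ 1 (mod 4), exponent 1.
All primes ≡ 3 (mod 4) appear to even exponent (or don't appear), so by the two-squares theorem n IS expressible as a sum of two squares.
Step 3: Build a representation. Here n = 13 · 29 is a product of primes ≡ 1 (mod 4). Each prime p ≡ 1 (mod 4) is itself a sum of two squares; find a² by testing p − a² for a perfect square:
  13: 13 − 1² = 12, 13 − 2² = 9 = 3² ⇒ 13 = 2² + 3².
  29: 29 − 1² = 28, 29 − 2² = 25 = 5² ⇒ 29 = 2² + 5².
  Combine using the Brahmagupta–Fibonacci identity (a² + b²)(c² + d²) = (ac − bd)² + (ad + bc)² = (ac + bd)² + (ad − bc)²:
  13 · 29 = 377: from (2² + 3²)(2² + 5²), take (2·2 − 3·5, 2·5 + 3·2) = (4 − 15, 10 + 6) = (-11, 16); dropping signs (only squares matter) gives (11, 16); check 11² + 16² = 121 + 256 = 377 ✓.
Step 4: Order so x ≤ y and verify: 11² + 16² = 121 + 256 = 377 = n. ✓

n = 377 = 11² + 16² (one valid representation with x ≤ y).


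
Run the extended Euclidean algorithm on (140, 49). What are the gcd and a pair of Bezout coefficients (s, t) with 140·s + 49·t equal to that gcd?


Euclidean algorithm on (140, 49) — divide until remainder is 0:
  140 = 2 · 49 + 42
  49 = 1 · 42 + 7
  42 = 6 · 7 + 0
gcd(140, 49) = 7.
Track Bezout coefficients alongside the remainders: start with r₀ = 140 = a·1 + b·0 (s = 1, t = 0) and r₁ = 49 = a·0 + b·1 (s = 0, t = 1); each new remainder r_{k+1} = r_{k-1} − q_k·r_k inherits s_{k+1} = s_{k-1} − q_k·s_k, t_{k+1} = t_{k-1} − q_k·t_k, so r_k = a·s_k + b·t_k at every step:
  q = 2: r = 42, s = 1 − 2·0 = 1, t = 0 − 2·1 = -2  (check: 140·1 + 49·(-2) = 42)
  q = 1: r = 7, s = 0 − 1·1 = -1, t = 1 − 1·(-2) = 3  (check: 140·(-1) + 49·3 = 7)
The row with r = 7 (the gcd) gives the Bezout coefficients s = -1, t = 3.
Result: 140 · (-1) + 49 · (3) = 7.

gcd(140, 49) = 7; s = -1, t = 3 (check: 140·(-1) + 49·3 = 7).


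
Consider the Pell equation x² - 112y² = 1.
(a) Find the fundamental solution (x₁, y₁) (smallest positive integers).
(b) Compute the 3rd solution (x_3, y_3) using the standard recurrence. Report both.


Step 1: Find the fundamental solution (x₁, y₁) of x² - 112y² = 1.
  Expand √112 as a continued fraction. a₀ = ⌊√112⌋ = 10; iterate m_{k+1} = d_k·a_k − m_k, d_{k+1} = (112 − m_{k+1}²)/d_k, a_{k+1} = ⌊(a₀ + m_{k+1})/d_{k+1}⌋ (starting m₀ = 0, d₀ = 1), with convergents p_k = a_k·p_{k-1} + p_{k-2}, q_k = a_k·q_{k-1} + q_{k-2} (p₋₁ = 1, q₋₁ = 0):
  k = 0: a₀ = 10; p₀/q₀ = 10/1; p₀² − 112·q₀² = 100 − 112 = -12.
  k = 1: m = 10, d = 12, a = ⌊(10 + 10)/12⌋ = 1; p/q = (1·10 + 1)/(1·1 + 0) = 11/1; p² − 112·q² = 121 − 112 = 9.
  k = 2: m = 2, d = 9, a = ⌊(10 + 2)/9⌋ = 1; p/q = (1·11 + 10)/(1·1 + 1) = 21/2; p² − 112·q² = 441 − 448 = -7.
  k = 3: m = 7, d = 7, a = ⌊(10 + 7)/7⌋ = 2; p/q = (2·21 + 11)/(2·2 + 1) = 53/5; p² − 112·q² = 2809 − 2800 = 9.
  k = 4: m = 7, d = 9, a = ⌊(10 + 7)/9⌋ = 1; p/q = (1·53 + 21)/(1·5 + 2) = 74/7; p² − 112·q² = 5476 − 5488 = -12.
  k = 5: m = 2, d = 12, a = ⌊(10 + 2)/12⌋ = 1; p/q = (1·74 + 53)/(1·7 + 5) = 127/12; p² − 112·q² = 16129 − 16128 = 1.
  The first convergent with p² − 112·q² = 1 gives the fundamental solution (x₁, y₁) = (127, 12).
Step 2: Apply the recurrence (x_{n+1}, y_{n+1}) = (x₁x_n + 112y₁y_n, x₁y_n + y₁x_n) repeatedly.
  From (x_1, y_1) = (127, 12): x_2 = 127·127 + 112·12·12 = 32257; y_2 = 127·12 + 12·127 = 3048.
  From (x_2, y_2) = (32257, 3048): x_3 = 127·32257 + 112·12·3048 = 8193151; y_3 = 127·3048 + 12·32257 = 774180.
Step 3: Verify x_3² - 112·y_3² = 67127723308801 - 67127723308800 = 1 (should be 1). ✓

(x_1, y_1) = (127, 12); (x_3, y_3) = (8193151, 774180).


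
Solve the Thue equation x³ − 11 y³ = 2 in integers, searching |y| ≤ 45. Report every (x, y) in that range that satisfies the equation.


The equation is x³ - 11y³ = 2. For fixed y, x³ = 11·y³ + 2, so a solution requires the RHS to be a perfect cube.
Strategy: iterate y from -45 to 45, compute RHS = 11·y³ + 2, and check whether it is a (positive or negative) perfect cube.
Check small values of y:
  y = 0: RHS = 2 is not a perfect cube.
  y = 1: RHS = 13 is not a perfect cube.
  y = -1: RHS = -9 is not a perfect cube.
  y = 2: RHS = 90 is not a perfect cube.
  y = -2: RHS = -86 is not a perfect cube.
  y = 3: RHS = 299 is not a perfect cube.
  y = -3: RHS = -295 is not a perfect cube.
Continuing the search up to |y| = 45 finds no solutions either.
No (x, y) in the scanned range satisfies the equation.

No integer solutions with |y| ≤ 45.


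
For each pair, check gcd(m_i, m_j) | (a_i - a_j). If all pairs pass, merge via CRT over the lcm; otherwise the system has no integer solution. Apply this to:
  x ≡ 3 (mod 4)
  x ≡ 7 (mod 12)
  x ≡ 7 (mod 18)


Moduli 4, 12, 18 are not pairwise coprime, so CRT works modulo lcm(m_i) when all pairwise compatibility conditions hold.
Pairwise compatibility: gcd(m_i, m_j) must divide a_i - a_j for every pair.
Merge one congruence at a time:
  Start: x ≡ 3 (mod 4).
  Combine with x ≡ 7 (mod 12): gcd(4, 12) = 4; 7 - 3 = 4, which IS divisible by 4, so compatible.
    Write x = 3 + 4·t and substitute into x ≡ 7 (mod 12): 4·t ≡ 7 − 3 = 4 (mod 12).
    Divide the congruence (and modulus) by g = 4: 1·t ≡ 1 (mod 3).
    So t ≡ 1 (mod 3).
    Then x = 3 + 4·1 = 7, valid modulo lcm(4, 12) = 12: x ≡ 7 (mod 12).
  Combine with x ≡ 7 (mod 18): gcd(12, 18) = 6; 7 - 7 = 0, which IS divisible by 6, so compatible.
    Write x = 7 + 12·t and substitute into x ≡ 7 (mod 18): 12·t ≡ 7 − 7 = 0 (mod 18).
    Divide the congruence (and modulus) by g = 6: 2·t ≡ 0 (mod 3).
    The inverse of 2 mod 3 is 2 (since 2·2 = 4 = 1·3 + 1), so t ≡ 2·0 = 0 ≡ 0 (mod 3).
    Then x = 7 + 12·0 = 7, valid modulo lcm(12, 18) = 36: x ≡ 7 (mod 36).
Verify: 7 mod 4 = 3, 7 mod 12 = 7, 7 mod 18 = 7.

x ≡ 7 (mod 36).
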